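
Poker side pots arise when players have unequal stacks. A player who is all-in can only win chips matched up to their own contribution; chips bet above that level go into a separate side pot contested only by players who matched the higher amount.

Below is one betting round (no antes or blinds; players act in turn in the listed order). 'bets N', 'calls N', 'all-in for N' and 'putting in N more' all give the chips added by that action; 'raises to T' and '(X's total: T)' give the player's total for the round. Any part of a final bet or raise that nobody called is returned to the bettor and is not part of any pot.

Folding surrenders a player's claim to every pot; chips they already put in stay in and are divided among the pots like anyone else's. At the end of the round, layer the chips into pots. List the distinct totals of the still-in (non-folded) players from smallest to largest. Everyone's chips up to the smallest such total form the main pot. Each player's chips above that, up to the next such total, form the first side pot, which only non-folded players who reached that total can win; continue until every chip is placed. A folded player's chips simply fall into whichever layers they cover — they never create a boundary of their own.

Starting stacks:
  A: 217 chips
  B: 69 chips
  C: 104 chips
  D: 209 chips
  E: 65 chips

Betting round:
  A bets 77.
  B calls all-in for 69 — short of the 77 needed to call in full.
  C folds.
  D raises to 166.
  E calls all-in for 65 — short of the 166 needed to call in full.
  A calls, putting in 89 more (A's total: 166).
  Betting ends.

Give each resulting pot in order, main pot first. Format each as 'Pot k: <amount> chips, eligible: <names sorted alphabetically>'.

Contributions: A=166, B=69, D=166, E=65
Folded: C
Pot levels (distinct totals of non-folded players): 65, 69, 166
Layer 1-65: 65 each from A, B, D, E = 65*4 = 260 chips; eligible A, B, D, E
Layer 66-69: 4 each from A, B, D = 4*3 = 12 chips; eligible A, B, D
Layer 70-166: 97 each from A, D = 97*2 = 194 chips; eligible A, D

Pot 1: 260 chips, eligible: A, B, D, E
Pot 2: 12 chips, eligible: A, B, D
Pot 3: 194 chips, eligible: A, D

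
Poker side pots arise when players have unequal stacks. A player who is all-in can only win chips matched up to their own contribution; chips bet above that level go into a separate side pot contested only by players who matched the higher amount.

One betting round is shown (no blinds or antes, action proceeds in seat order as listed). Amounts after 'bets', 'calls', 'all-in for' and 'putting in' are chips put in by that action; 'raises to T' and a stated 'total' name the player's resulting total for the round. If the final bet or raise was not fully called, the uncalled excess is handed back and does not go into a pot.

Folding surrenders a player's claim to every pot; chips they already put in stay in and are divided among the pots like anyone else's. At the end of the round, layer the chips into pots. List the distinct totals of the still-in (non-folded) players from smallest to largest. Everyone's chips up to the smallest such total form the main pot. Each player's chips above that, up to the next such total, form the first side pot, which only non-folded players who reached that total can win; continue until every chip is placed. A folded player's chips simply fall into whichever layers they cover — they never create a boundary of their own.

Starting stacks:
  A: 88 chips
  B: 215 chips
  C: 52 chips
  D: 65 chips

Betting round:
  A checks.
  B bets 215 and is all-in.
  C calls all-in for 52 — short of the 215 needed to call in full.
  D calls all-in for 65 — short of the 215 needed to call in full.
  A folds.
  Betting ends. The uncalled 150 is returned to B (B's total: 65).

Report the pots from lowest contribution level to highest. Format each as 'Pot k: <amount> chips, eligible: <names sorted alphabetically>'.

Contributions (after 150 returned to B): B=65, C=52, D=65
Folded: A
Pot levels (distinct totals of non-folded players): 52, 65
Layer 1-52: 52 each from B, C, D = 52*3 = 156 chips; eligible B, C, D
Layer 53-65: 13 each from B, D = 13*2 = 26 chips; eligible B, D

Pot 1: 156 chips, eligible: B, C, D
Pot 2: 26 chips, eligible: B, D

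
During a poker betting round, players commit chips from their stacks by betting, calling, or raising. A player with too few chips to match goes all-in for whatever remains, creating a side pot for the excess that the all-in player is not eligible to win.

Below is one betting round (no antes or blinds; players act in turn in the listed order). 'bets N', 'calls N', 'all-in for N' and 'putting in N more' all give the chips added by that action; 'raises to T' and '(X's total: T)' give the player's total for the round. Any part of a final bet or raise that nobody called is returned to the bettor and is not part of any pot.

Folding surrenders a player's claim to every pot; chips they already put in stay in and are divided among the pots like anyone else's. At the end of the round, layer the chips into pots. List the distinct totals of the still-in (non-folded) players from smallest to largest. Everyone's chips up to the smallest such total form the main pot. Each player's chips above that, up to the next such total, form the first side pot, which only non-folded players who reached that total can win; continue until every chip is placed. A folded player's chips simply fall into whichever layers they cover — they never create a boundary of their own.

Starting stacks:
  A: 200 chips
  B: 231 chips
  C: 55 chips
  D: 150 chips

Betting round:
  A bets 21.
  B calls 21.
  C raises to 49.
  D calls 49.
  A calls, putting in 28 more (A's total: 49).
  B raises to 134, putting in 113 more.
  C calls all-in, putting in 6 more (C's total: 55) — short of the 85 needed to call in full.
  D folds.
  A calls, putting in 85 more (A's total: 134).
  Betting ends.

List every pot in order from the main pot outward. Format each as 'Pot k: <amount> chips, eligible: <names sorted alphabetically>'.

Pot 1: 214 chips, eligible: A, B, C
Pot 2: 158 chips, eligible: A, B

Derivation:
Contributions: A=134, B=134, C=55, D=49
Folded: D
Pot levels (distinct totals of non-folded players): 55, 134
Layer 1-55: A 55 + B 55 + C 55 + D 49 = 214 chips; eligible A, B, C
Layer 56-134: 79 each from A, B = 79*2 = 158 chips; eligible A, B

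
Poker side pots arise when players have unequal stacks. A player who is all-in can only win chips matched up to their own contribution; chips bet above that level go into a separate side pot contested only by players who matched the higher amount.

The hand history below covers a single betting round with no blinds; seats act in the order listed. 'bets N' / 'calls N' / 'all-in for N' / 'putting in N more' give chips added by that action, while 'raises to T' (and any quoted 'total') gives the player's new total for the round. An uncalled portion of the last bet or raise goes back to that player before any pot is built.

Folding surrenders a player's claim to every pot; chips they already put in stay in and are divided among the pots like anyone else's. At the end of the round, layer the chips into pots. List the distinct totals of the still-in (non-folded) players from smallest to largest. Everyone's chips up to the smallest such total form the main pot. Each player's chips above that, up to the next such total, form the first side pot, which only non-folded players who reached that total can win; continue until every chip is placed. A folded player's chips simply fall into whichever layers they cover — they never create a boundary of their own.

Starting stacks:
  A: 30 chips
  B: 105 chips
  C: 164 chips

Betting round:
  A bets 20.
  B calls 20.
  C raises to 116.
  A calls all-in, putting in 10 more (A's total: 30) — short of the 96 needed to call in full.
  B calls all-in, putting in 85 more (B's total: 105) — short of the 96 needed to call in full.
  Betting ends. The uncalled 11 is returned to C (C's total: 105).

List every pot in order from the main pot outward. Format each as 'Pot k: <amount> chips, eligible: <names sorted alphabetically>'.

Pot 1: 90 chips, eligible: A, B, C
Pot 2: 150 chips, eligible: B, C

Derivation:
Contributions (after 11 returned to C): A=30, B=105, C=105
Pot levels (distinct totals of non-folded players): 30, 105
Layer 1-30: 30 each from A, B, C = 30*3 = 90 chips; eligible A, B, C
Layer 31-105: 75 each from B, C = 75*2 = 150 chips; eligible B, C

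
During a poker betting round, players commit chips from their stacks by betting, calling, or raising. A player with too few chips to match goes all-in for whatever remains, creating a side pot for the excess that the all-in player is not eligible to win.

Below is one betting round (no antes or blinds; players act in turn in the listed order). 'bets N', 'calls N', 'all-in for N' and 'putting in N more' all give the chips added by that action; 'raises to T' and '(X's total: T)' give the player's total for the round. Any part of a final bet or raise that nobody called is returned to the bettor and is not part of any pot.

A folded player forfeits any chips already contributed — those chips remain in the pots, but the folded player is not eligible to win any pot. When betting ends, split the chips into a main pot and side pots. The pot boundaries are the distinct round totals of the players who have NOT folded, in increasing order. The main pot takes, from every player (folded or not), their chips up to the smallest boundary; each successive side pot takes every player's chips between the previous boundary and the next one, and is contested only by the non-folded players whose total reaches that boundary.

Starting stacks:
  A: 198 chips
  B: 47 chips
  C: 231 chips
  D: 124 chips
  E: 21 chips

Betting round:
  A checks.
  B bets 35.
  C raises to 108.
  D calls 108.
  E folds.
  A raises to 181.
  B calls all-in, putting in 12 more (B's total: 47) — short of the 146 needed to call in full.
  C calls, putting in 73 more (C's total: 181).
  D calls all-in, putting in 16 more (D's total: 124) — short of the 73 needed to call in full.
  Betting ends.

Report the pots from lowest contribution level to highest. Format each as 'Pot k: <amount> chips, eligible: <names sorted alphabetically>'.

Contributions: A=181, B=47, C=181, D=124
Folded: E
Pot levels (distinct totals of non-folded players): 47, 124, 181
Layer 1-47: 47 each from A, B, C, D = 47*4 = 188 chips; eligible A, B, C, D
Layer 48-124: 77 each from A, C, D = 77*3 = 231 chips; eligible A, C, D
Layer 125-181: 57 each from A, C = 57*2 = 114 chips; eligible A, C

Pot 1: 188 chips, eligible: A, B, C, D
Pot 2: 231 chips, eligible: A, C, D
Pot 3: 114 chips, eligible: A, C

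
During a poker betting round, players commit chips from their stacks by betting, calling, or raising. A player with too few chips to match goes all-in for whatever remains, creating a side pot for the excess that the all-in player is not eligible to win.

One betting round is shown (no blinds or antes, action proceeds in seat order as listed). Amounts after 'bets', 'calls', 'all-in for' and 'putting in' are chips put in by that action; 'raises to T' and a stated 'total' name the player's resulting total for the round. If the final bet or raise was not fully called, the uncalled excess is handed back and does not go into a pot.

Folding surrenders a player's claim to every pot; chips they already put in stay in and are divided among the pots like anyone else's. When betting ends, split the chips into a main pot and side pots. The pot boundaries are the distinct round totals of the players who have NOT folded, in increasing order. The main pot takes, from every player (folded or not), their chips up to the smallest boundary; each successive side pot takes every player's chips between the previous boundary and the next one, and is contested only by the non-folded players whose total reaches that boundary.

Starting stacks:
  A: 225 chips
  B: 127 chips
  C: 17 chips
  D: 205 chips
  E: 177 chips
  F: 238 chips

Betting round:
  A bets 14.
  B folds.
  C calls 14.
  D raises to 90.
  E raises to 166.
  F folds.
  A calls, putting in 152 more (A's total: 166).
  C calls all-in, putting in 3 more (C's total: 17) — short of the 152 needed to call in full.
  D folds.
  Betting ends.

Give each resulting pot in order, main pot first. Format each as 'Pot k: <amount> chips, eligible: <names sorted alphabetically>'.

Contributions: A=166, C=17, D=90, E=166
Folded: B, D, F
Pot levels (distinct totals of non-folded players): 17, 166
Layer 1-17: 17 each from A, C, D, E = 17*4 = 68 chips; eligible A, C, E
Layer 18-166: A 149 + D 73 + E 149 = 371 chips; eligible A, E

Pot 1: 68 chips, eligible: A, C, E
Pot 2: 371 chips, eligible: A, E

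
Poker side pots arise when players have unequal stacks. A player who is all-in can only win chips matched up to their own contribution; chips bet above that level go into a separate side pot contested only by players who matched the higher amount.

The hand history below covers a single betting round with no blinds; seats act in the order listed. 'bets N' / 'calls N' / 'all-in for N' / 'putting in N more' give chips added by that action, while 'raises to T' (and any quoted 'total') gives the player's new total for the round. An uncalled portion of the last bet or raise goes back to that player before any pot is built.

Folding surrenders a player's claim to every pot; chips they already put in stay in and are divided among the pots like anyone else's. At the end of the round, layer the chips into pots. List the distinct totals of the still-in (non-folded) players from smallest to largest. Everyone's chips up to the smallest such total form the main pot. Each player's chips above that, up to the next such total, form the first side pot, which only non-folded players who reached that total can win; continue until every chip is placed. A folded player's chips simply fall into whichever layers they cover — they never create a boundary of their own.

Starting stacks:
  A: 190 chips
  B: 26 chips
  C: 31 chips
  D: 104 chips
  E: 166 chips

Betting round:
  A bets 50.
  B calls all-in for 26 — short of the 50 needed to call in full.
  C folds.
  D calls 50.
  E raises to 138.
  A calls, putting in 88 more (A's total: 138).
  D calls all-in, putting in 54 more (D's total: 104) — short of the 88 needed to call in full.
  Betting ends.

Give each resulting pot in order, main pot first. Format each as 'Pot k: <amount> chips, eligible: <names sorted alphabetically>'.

Contributions: A=138, B=26, D=104, E=138
Folded: C
Pot levels (distinct totals of non-folded players): 26, 104, 138
Layer 1-26: 26 each from A, B, D, E = 26*4 = 104 chips; eligible A, B, D, E
Layer 27-104: 78 each from A, D, E = 78*3 = 234 chips; eligible A, D, E
Layer 105-138: 34 each from A, E = 34*2 = 68 chips; eligible A, E

Pot 1: 104 chips, eligible: A, B, D, E
Pot 2: 234 chips, eligible: A, D, E
Pot 3: 68 chips, eligible: A, E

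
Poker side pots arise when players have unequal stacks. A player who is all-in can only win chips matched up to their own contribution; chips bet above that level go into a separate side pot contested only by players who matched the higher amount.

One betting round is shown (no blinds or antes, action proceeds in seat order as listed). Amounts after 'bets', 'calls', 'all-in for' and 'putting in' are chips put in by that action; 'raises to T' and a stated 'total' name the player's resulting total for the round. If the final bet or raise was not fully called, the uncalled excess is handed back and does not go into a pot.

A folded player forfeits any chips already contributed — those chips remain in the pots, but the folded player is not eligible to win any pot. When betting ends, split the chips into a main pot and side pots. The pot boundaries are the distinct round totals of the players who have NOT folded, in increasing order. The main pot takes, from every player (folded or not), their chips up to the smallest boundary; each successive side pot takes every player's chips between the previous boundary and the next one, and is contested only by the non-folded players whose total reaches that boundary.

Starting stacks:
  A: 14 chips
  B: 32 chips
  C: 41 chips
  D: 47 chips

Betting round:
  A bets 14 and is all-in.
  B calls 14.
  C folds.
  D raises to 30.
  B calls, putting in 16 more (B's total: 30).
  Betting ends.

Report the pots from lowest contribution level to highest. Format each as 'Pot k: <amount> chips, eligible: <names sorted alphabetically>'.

Contributions: A=14, B=30, D=30
Folded: C
Pot levels (distinct totals of non-folded players): 14, 30
Layer 1-14: 14 each from A, B, D = 14*3 = 42 chips; eligible A, B, D
Layer 15-30: 16 each from B, D = 16*2 = 32 chips; eligible B, D

Pot 1: 42 chips, eligible: A, B, D
Pot 2: 32 chips, eligible: B, D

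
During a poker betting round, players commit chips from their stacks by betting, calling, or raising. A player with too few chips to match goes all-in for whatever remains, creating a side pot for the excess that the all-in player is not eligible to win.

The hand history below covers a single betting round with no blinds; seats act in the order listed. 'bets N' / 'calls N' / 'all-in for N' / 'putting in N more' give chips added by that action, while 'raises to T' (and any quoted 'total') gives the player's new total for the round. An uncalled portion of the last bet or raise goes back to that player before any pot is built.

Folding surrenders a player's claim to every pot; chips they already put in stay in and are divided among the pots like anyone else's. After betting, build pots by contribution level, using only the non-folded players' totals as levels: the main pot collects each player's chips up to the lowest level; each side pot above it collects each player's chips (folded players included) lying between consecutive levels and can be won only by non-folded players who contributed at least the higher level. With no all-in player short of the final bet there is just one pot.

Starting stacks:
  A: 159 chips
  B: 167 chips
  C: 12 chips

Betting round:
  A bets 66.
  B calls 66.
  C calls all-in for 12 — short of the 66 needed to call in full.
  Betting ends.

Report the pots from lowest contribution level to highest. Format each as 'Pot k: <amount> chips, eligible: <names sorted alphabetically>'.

Pot 1: 36 chips, eligible: A, B, C
Pot 2: 108 chips, eligible: A, B

Derivation:
Contributions: A=66, B=66, C=12
Pot levels (distinct totals of non-folded players): 12, 66
Layer 1-12: 12 each from A, B, C = 12*3 = 36 chips; eligible A, B, C
Layer 13-66: 54 each from A, B = 54*2 = 108 chips; eligible A, B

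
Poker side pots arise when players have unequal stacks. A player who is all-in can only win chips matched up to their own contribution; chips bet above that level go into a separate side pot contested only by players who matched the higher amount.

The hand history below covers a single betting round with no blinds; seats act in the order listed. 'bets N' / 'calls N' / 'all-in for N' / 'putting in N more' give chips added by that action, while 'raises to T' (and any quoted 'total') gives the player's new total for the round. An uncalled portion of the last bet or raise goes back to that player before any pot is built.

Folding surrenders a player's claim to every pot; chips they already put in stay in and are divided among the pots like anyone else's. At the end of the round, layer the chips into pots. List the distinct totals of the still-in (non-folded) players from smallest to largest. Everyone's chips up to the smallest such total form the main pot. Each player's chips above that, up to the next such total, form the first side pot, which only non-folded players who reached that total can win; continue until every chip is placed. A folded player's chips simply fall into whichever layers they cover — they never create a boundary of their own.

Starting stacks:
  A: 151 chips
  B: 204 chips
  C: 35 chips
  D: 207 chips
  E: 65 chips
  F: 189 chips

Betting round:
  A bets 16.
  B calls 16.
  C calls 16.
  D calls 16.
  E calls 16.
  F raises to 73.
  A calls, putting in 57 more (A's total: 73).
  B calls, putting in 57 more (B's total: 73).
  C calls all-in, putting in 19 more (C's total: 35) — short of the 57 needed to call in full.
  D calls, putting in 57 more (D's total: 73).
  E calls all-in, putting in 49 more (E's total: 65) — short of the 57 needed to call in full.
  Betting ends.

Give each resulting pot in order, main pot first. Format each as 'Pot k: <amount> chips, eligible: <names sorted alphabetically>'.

Pot 1: 210 chips, eligible: A, B, C, D, E, F
Pot 2: 150 chips, eligible: A, B, D, E, F
Pot 3: 32 chips, eligible: A, B, D, F

Derivation:
Contributions: A=73, B=73, C=35, D=73, E=65, F=73
Pot levels (distinct totals of non-folded players): 35, 65, 73
Layer 1-35: 35 each from A, B, C, D, E, F = 35*6 = 210 chips; eligible A, B, C, D, E, F
Layer 36-65: 30 each from A, B, D, E, F = 30*5 = 150 chips; eligible A, B, D, E, F
Layer 66-73: 8 each from A, B, D, F = 8*4 = 32 chips; eligible A, B, D, F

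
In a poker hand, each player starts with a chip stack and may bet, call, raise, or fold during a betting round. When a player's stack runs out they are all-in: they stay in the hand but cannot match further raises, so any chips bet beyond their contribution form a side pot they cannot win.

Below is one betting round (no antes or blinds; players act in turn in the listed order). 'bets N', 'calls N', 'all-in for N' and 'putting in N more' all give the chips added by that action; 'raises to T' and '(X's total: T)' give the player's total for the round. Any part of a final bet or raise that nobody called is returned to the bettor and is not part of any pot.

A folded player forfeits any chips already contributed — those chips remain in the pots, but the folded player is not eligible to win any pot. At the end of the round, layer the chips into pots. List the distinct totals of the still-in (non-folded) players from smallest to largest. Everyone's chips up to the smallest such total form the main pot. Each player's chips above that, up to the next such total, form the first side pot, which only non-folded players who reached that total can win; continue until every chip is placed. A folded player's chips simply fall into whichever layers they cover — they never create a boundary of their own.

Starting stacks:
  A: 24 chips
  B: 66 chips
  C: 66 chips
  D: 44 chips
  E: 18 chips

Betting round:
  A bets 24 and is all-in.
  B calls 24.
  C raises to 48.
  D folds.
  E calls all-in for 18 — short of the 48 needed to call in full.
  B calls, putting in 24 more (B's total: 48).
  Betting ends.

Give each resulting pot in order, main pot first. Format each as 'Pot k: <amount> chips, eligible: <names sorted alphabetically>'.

Contributions: A=24, B=48, C=48, E=18
Folded: D
Pot levels (distinct totals of non-folded players): 18, 24, 48
Layer 1-18: 18 each from A, B, C, E = 18*4 = 72 chips; eligible A, B, C, E
Layer 19-24: 6 each from A, B, C = 6*3 = 18 chips; eligible A, B, C
Layer 25-48: 24 each from B, C = 24*2 = 48 chips; eligible B, C

Pot 1: 72 chips, eligible: A, B, C, E
Pot 2: 18 chips, eligible: A, B, C
Pot 3: 48 chips, eligible: B, C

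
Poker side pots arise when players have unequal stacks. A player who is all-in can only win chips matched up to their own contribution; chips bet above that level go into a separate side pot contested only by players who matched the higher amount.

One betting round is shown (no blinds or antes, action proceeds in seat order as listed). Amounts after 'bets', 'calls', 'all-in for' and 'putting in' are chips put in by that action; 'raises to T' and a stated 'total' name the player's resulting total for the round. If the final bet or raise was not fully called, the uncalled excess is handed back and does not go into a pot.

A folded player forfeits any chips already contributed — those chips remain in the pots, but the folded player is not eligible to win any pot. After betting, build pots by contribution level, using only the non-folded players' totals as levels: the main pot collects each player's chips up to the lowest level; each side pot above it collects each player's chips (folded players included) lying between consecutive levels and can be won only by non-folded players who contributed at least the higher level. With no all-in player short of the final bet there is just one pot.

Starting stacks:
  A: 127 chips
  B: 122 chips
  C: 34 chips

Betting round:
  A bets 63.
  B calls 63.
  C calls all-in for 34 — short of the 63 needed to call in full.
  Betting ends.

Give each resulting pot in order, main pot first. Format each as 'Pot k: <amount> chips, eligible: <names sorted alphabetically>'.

Pot 1: 102 chips, eligible: A, B, C
Pot 2: 58 chips, eligible: A, B

Derivation:
Contributions: A=63, B=63, C=34
Pot levels (distinct totals of non-folded players): 34, 63
Layer 1-34: 34 each from A, B, C = 34*3 = 102 chips; eligible A, B, C
Layer 35-63: 29 each from A, B = 29*2 = 58 chips; eligible A, B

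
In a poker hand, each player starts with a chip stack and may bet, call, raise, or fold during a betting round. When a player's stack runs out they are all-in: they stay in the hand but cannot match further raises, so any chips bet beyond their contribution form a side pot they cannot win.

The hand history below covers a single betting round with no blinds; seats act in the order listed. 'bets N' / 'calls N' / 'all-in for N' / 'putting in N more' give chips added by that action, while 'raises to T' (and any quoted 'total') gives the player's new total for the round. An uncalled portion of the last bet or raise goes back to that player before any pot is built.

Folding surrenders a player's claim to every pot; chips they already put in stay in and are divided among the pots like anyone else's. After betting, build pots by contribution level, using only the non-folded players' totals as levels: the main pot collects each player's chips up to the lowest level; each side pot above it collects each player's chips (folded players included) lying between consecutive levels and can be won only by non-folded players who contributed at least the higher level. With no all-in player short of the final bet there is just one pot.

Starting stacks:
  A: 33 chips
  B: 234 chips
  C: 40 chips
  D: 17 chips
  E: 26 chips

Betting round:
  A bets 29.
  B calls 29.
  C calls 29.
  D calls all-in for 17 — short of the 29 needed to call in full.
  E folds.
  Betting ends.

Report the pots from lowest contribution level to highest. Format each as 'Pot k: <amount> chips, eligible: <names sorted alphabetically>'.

Pot 1: 68 chips, eligible: A, B, C, D
Pot 2: 36 chips, eligible: A, B, C

Derivation:
Contributions: A=29, B=29, C=29, D=17
Folded: E
Pot levels (distinct totals of non-folded players): 17, 29
Layer 1-17: 17 each from A, B, C, D = 17*4 = 68 chips; eligible A, B, C, D
Layer 18-29: 12 each from A, B, C = 12*3 = 36 chips; eligible A, B, C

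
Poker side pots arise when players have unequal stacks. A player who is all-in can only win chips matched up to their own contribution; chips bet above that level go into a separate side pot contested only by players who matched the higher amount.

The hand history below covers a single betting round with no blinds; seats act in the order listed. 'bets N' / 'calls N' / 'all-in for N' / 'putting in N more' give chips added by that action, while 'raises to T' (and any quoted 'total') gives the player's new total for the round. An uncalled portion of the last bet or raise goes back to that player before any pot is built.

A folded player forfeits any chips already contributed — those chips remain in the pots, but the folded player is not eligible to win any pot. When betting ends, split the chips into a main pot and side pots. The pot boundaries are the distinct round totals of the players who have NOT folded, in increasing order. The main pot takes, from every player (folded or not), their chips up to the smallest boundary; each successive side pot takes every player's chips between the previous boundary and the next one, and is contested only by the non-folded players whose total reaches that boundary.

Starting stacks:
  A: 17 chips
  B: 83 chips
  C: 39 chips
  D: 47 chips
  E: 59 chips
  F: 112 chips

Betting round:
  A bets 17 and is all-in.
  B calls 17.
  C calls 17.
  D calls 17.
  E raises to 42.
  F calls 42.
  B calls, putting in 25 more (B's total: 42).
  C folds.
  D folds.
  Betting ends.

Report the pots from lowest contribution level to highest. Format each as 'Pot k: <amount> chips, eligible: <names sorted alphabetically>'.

Pot 1: 102 chips, eligible: A, B, E, F
Pot 2: 75 chips, eligible: B, E, F

Derivation:
Contributions: A=17, B=42, C=17, D=17, E=42, F=42
Folded: C, D
Pot levels (distinct totals of non-folded players): 17, 42
Layer 1-17: 17 each from A, B, C, D, E, F = 17*6 = 102 chips; eligible A, B, E, F
Layer 18-42: 25 each from B, E, F = 25*3 = 75 chips; eligible B, E, F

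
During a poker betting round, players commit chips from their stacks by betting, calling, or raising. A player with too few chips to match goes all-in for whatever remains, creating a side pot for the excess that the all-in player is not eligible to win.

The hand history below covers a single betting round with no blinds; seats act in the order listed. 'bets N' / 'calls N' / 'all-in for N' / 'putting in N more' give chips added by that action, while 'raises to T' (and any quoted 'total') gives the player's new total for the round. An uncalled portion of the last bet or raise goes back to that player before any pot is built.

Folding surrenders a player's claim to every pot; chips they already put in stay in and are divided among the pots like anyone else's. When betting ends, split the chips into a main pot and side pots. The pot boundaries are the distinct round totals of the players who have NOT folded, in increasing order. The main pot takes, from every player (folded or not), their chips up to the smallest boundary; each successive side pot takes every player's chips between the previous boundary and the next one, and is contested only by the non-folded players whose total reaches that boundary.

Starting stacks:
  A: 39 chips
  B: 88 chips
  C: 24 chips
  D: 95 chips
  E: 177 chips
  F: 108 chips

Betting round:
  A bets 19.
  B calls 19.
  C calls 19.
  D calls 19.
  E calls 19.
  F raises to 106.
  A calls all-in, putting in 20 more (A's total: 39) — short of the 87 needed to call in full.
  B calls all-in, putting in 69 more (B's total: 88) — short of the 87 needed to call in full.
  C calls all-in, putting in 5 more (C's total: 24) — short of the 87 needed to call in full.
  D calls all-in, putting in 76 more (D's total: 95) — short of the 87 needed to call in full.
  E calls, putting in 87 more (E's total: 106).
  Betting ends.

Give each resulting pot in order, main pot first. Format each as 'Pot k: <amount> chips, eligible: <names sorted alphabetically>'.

Pot 1: 144 chips, eligible: A, B, C, D, E, F
Pot 2: 75 chips, eligible: A, B, D, E, F
Pot 3: 196 chips, eligible: B, D, E, F
Pot 4: 21 chips, eligible: D, E, F
Pot 5: 22 chips, eligible: E, F

Derivation:
Contributions: A=39, B=88, C=24, D=95, E=106, F=106
Pot levels (distinct totals of non-folded players): 24, 39, 88, 95, 106
Layer 1-24: 24 each from A, B, C, D, E, F = 24*6 = 144 chips; eligible A, B, C, D, E, F
Layer 25-39: 15 each from A, B, D, E, F = 15*5 = 75 chips; eligible A, B, D, E, F
Layer 40-88: 49 each from B, D, E, F = 49*4 = 196 chips; eligible B, D, E, F
Layer 89-95: 7 each from D, E, F = 7*3 = 21 chips; eligible D, E, F
Layer 96-106: 11 each from E, F = 11*2 = 22 chips; eligible E, F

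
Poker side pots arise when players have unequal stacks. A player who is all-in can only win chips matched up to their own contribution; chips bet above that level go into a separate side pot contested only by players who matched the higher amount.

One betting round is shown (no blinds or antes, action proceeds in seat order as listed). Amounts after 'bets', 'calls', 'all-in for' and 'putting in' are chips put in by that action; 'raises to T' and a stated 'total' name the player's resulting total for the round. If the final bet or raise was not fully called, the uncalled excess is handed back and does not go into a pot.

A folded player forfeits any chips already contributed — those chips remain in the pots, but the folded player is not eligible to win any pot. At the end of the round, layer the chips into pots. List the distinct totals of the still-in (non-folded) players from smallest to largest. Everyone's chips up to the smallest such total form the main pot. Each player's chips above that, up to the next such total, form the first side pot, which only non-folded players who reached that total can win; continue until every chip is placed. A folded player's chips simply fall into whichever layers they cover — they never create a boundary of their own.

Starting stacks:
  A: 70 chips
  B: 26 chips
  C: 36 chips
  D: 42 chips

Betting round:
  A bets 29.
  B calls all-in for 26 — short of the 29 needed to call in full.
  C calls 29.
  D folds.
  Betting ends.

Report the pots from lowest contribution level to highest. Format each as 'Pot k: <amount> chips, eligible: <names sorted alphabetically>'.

Contributions: A=29, B=26, C=29
Folded: D
Pot levels (distinct totals of non-folded players): 26, 29
Layer 1-26: 26 each from A, B, C = 26*3 = 78 chips; eligible A, B, C
Layer 27-29: 3 each from A, C = 3*2 = 6 chips; eligible A, C

Pot 1: 78 chips, eligible: A, B, C
Pot 2: 6 chips, eligible: A, C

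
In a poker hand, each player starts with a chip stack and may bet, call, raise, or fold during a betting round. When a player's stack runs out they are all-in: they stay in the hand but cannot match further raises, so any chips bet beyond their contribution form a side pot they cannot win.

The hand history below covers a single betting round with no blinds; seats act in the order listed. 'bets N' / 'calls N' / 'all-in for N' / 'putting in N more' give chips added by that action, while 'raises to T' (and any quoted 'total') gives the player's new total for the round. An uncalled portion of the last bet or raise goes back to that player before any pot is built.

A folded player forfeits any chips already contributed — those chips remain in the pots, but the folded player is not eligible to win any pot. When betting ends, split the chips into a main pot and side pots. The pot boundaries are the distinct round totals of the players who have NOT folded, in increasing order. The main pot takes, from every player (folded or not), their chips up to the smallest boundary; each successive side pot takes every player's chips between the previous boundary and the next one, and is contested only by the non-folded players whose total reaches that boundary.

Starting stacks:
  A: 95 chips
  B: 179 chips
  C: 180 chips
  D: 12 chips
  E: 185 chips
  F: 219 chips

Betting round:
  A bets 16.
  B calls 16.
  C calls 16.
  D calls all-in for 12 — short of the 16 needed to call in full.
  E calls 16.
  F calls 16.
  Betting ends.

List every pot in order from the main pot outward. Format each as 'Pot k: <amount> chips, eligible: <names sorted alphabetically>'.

Contributions: A=16, B=16, C=16, D=12, E=16, F=16
Pot levels (distinct totals of non-folded players): 12, 16
Layer 1-12: 12 each from A, B, C, D, E, F = 12*6 = 72 chips; eligible A, B, C, D, E, F
Layer 13-16: 4 each from A, B, C, E, F = 4*5 = 20 chips; eligible A, B, C, E, F

Pot 1: 72 chips, eligible: A, B, C, D, E, F
Pot 2: 20 chips, eligible: A, B, C, E, F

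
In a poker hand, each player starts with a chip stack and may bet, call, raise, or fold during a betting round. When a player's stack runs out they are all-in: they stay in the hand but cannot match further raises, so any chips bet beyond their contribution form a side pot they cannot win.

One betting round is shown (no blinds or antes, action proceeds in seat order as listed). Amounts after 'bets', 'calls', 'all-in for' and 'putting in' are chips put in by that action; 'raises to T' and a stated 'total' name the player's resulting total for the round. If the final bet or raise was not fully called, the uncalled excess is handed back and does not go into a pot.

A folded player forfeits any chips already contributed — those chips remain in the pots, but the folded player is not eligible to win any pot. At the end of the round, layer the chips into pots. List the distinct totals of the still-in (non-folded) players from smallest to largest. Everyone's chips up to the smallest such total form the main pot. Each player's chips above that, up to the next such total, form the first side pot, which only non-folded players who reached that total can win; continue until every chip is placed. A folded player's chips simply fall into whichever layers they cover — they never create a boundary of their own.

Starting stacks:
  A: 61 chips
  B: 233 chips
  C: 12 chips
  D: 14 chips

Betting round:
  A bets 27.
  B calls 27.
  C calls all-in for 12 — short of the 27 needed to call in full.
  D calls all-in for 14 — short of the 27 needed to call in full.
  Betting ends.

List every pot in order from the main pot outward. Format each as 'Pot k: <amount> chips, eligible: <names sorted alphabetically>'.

Pot 1: 48 chips, eligible: A, B, C, D
Pot 2: 6 chips, eligible: A, B, D
Pot 3: 26 chips, eligible: A, B

Derivation:
Contributions: A=27, B=27, C=12, D=14
Pot levels (distinct totals of non-folded players): 12, 14, 27
Layer 1-12: 12 each from A, B, C, D = 12*4 = 48 chips; eligible A, B, C, D
Layer 13-14: 2 each from A, B, D = 2*3 = 6 chips; eligible A, B, D
Layer 15-27: 13 each from A, B = 13*2 = 26 chips; eligible A, B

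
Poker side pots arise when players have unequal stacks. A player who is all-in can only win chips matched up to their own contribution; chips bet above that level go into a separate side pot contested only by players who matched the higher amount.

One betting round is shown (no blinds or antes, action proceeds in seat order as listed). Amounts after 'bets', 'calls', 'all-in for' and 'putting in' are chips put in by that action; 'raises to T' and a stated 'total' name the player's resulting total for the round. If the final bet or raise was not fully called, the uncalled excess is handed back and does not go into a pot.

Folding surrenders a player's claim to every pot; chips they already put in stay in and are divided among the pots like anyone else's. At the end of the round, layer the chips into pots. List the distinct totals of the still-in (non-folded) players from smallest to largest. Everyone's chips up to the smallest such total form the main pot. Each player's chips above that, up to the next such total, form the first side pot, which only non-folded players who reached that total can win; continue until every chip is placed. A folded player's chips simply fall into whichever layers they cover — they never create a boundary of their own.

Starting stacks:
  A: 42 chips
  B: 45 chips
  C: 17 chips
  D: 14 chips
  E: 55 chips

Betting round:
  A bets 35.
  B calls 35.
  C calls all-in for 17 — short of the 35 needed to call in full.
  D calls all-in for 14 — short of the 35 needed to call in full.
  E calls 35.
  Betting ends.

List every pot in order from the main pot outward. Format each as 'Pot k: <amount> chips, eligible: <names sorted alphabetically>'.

Pot 1: 70 chips, eligible: A, B, C, D, E
Pot 2: 12 chips, eligible: A, B, C, E
Pot 3: 54 chips, eligible: A, B, E

Derivation:
Contributions: A=35, B=35, C=17, D=14, E=35
Pot levels (distinct totals of non-folded players): 14, 17, 35
Layer 1-14: 14 each from A, B, C, D, E = 14*5 = 70 chips; eligible A, B, C, D, E
Layer 15-17: 3 each from A, B, C, E = 3*4 = 12 chips; eligible A, B, C, E
Layer 18-35: 18 each from A, B, E = 18*3 = 54 chips; eligible A, B, E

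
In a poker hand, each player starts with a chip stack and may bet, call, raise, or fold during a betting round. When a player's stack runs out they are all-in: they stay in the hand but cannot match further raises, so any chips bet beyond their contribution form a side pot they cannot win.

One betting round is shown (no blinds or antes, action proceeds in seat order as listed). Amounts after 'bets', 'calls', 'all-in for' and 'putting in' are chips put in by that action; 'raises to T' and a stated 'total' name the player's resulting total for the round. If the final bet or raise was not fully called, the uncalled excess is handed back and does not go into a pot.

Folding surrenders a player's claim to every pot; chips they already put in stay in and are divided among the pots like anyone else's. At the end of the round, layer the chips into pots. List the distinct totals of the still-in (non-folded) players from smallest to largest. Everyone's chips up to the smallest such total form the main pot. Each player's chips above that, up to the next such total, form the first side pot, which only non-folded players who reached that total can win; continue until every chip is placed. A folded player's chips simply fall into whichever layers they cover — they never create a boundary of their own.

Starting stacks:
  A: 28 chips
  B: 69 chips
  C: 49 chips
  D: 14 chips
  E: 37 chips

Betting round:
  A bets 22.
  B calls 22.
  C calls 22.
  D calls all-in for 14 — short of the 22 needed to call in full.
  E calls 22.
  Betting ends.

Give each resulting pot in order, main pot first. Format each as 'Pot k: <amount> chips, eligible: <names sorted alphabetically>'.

Pot 1: 70 chips, eligible: A, B, C, D, E
Pot 2: 32 chips, eligible: A, B, C, E

Derivation:
Contributions: A=22, B=22, C=22, D=14, E=22
Pot levels (distinct totals of non-folded players): 14, 22
Layer 1-14: 14 each from A, B, C, D, E = 14*5 = 70 chips; eligible A, B, C, D, E
Layer 15-22: 8 each from A, B, C, E = 8*4 = 32 chips; eligible A, B, C, E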